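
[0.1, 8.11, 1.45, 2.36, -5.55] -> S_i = Random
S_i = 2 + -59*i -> [2, -57, -116, -175, -234]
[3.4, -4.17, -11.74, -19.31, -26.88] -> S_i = 3.40 + -7.57*i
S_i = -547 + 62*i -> [-547, -485, -423, -361, -299]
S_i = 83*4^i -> [83, 332, 1328, 5312, 21248]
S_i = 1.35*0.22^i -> [1.35, 0.3, 0.07, 0.01, 0.0]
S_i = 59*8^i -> [59, 472, 3776, 30208, 241664]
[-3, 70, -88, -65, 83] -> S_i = Random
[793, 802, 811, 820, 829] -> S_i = 793 + 9*i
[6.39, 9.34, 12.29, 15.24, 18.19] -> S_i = 6.39 + 2.95*i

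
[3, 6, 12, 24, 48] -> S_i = 3*2^i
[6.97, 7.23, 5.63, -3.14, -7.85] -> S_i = Random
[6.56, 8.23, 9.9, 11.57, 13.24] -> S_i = 6.56 + 1.67*i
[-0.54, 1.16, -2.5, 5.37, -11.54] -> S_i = -0.54*(-2.15)^i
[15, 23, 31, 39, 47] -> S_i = 15 + 8*i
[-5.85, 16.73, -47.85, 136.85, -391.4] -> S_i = -5.85*(-2.86)^i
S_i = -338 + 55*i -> [-338, -283, -228, -173, -118]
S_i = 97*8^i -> [97, 776, 6208, 49664, 397312]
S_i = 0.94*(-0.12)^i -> [0.94, -0.11, 0.01, -0.0, 0.0]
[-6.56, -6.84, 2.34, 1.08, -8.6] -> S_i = Random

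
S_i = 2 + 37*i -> [2, 39, 76, 113, 150]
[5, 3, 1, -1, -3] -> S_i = 5 + -2*i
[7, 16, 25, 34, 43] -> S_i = 7 + 9*i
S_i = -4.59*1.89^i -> [-4.59, -8.68, -16.4, -30.99, -58.57]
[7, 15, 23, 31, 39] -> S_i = 7 + 8*i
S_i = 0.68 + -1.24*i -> [0.68, -0.56, -1.8, -3.04, -4.28]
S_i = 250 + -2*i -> [250, 248, 246, 244, 242]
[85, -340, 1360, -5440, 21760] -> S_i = 85*-4^i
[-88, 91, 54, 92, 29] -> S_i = Random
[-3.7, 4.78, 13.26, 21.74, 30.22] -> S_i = -3.70 + 8.48*i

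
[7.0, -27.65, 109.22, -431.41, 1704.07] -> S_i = 7.00*(-3.95)^i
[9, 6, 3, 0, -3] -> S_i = 9 + -3*i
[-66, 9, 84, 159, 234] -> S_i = -66 + 75*i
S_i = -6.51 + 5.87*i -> [-6.51, -0.64, 5.23, 11.1, 16.97]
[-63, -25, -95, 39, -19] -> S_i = Random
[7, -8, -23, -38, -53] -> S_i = 7 + -15*i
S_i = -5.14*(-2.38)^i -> [-5.14, 12.23, -29.12, 69.29, -164.92]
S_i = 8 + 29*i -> [8, 37, 66, 95, 124]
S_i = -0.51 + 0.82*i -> [-0.51, 0.31, 1.13, 1.95, 2.77]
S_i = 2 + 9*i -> [2, 11, 20, 29, 38]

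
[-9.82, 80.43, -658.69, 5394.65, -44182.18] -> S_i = -9.82*(-8.19)^i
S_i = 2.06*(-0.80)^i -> [2.06, -1.65, 1.32, -1.05, 0.84]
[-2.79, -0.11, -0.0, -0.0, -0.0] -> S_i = -2.79*0.04^i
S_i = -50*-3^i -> [-50, 150, -450, 1350, -4050]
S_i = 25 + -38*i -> [25, -13, -51, -89, -127]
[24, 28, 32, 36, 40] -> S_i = 24 + 4*i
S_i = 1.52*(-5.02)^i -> [1.52, -7.63, 38.3, -192.29, 965.29]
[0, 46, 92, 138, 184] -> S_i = 0 + 46*i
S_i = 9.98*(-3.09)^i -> [9.98, -30.84, 95.29, -294.45, 909.84]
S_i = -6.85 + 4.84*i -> [-6.85, -2.01, 2.83, 7.67, 12.51]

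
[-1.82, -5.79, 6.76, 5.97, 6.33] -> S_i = Random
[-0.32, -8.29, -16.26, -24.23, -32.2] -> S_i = -0.32 + -7.97*i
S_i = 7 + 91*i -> [7, 98, 189, 280, 371]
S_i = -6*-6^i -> [-6, 36, -216, 1296, -7776]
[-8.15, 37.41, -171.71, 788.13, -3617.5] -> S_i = -8.15*(-4.59)^i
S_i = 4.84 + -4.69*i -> [4.84, 0.15, -4.54, -9.23, -13.92]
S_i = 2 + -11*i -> [2, -9, -20, -31, -42]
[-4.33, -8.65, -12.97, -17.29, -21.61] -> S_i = -4.33 + -4.32*i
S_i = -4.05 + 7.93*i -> [-4.05, 3.88, 11.81, 19.74, 27.67]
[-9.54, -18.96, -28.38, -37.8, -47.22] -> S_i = -9.54 + -9.42*i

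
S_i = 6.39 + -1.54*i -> [6.39, 4.85, 3.31, 1.77, 0.23]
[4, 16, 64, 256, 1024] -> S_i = 4*4^i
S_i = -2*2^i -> [-2, -4, -8, -16, -32]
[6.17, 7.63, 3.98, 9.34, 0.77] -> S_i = Random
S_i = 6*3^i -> [6, 18, 54, 162, 486]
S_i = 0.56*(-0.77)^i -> [0.56, -0.43, 0.33, -0.26, 0.2]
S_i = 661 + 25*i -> [661, 686, 711, 736, 761]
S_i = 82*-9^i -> [82, -738, 6642, -59778, 538002]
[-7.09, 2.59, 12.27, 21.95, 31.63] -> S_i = -7.09 + 9.68*i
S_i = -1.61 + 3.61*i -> [-1.61, 2.0, 5.61, 9.22, 12.83]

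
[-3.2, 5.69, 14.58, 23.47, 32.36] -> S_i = -3.20 + 8.89*i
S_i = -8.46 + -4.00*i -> [-8.46, -12.46, -16.46, -20.46, -24.46]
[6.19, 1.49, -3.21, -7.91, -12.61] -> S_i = 6.19 + -4.70*i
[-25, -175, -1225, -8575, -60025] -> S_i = -25*7^i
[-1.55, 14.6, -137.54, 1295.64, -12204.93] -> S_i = -1.55*(-9.42)^i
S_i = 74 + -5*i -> [74, 69, 64, 59, 54]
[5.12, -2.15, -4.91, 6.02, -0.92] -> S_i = Random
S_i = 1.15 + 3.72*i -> [1.15, 4.87, 8.59, 12.31, 16.03]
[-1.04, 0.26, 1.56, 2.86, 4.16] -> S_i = -1.04 + 1.30*i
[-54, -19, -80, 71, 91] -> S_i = Random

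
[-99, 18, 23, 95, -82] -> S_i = Random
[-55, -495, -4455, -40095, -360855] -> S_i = -55*9^i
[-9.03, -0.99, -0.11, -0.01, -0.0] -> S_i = -9.03*0.11^i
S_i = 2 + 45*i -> [2, 47, 92, 137, 182]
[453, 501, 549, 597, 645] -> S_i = 453 + 48*i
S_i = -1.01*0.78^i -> [-1.01, -0.79, -0.61, -0.48, -0.37]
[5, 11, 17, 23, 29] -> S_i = 5 + 6*i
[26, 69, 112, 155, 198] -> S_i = 26 + 43*i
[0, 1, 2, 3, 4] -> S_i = 0 + 1*i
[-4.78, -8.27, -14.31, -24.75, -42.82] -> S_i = -4.78*1.73^i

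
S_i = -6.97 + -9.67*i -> [-6.97, -16.64, -26.31, -35.98, -45.65]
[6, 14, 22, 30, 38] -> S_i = 6 + 8*i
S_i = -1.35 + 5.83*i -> [-1.35, 4.48, 10.31, 16.14, 21.97]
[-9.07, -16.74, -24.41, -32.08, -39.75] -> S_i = -9.07 + -7.67*i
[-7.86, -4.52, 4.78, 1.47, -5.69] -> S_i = Random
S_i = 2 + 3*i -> [2, 5, 8, 11, 14]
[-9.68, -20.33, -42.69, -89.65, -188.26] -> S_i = -9.68*2.10^i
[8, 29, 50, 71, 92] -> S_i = 8 + 21*i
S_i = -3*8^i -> [-3, -24, -192, -1536, -12288]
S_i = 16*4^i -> [16, 64, 256, 1024, 4096]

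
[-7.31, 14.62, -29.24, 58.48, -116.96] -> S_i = -7.31*(-2.00)^i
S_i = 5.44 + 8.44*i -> [5.44, 13.88, 22.32, 30.76, 39.2]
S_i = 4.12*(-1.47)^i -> [4.12, -6.06, 8.9, -13.09, 19.24]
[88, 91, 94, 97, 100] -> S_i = 88 + 3*i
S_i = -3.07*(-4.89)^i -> [-3.07, 15.01, -73.41, 358.98, -1755.39]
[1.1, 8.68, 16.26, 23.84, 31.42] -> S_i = 1.10 + 7.58*i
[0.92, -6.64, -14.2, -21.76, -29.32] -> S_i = 0.92 + -7.56*i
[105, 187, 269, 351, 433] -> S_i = 105 + 82*i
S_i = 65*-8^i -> [65, -520, 4160, -33280, 266240]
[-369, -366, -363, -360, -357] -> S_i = -369 + 3*i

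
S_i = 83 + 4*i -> [83, 87, 91, 95, 99]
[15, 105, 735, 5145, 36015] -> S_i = 15*7^i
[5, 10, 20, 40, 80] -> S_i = 5*2^i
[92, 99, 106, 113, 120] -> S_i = 92 + 7*i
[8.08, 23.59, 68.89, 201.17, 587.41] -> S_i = 8.08*2.92^i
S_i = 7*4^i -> [7, 28, 112, 448, 1792]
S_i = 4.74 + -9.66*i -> [4.74, -4.92, -14.58, -24.24, -33.9]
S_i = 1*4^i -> [1, 4, 16, 64, 256]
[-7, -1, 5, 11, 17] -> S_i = -7 + 6*i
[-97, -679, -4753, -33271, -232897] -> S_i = -97*7^i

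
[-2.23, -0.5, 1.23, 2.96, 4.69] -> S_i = -2.23 + 1.73*i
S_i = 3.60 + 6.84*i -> [3.6, 10.44, 17.28, 24.12, 30.96]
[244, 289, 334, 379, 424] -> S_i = 244 + 45*i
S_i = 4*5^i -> [4, 20, 100, 500, 2500]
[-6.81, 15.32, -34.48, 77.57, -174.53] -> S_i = -6.81*(-2.25)^i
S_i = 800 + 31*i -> [800, 831, 862, 893, 924]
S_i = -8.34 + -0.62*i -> [-8.34, -8.96, -9.58, -10.2, -10.82]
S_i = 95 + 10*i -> [95, 105, 115, 125, 135]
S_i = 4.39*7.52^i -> [4.39, 33.01, 248.26, 1866.89, 14038.99]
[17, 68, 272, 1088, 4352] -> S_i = 17*4^i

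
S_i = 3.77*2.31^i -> [3.77, 8.71, 20.12, 46.47, 107.35]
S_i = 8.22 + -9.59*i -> [8.22, -1.37, -10.96, -20.55, -30.14]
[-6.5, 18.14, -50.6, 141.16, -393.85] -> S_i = -6.50*(-2.79)^i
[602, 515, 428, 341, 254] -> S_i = 602 + -87*i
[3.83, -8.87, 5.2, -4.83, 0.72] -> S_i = Random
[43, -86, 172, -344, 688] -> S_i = 43*-2^i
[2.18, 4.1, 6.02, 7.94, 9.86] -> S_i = 2.18 + 1.92*i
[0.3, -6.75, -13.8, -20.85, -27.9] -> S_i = 0.30 + -7.05*i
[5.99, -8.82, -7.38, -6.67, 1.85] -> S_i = Random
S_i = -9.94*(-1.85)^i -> [-9.94, 18.39, -34.02, 62.94, -116.43]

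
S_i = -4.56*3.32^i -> [-4.56, -15.14, -50.26, -166.87, -554.01]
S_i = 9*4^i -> [9, 36, 144, 576, 2304]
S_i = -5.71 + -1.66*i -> [-5.71, -7.37, -9.03, -10.69, -12.35]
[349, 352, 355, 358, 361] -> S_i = 349 + 3*i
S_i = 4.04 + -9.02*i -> [4.04, -4.98, -14.0, -23.02, -32.04]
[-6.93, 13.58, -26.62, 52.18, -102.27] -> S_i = -6.93*(-1.96)^i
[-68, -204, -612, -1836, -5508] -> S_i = -68*3^i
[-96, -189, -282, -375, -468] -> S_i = -96 + -93*i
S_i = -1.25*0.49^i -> [-1.25, -0.61, -0.3, -0.15, -0.07]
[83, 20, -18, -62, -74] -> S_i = Random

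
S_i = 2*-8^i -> [2, -16, 128, -1024, 8192]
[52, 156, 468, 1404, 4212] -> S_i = 52*3^i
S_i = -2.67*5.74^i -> [-2.67, -15.33, -87.97, -504.95, -2898.4]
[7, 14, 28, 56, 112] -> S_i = 7*2^i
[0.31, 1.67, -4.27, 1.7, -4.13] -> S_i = Random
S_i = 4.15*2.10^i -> [4.15, 8.72, 18.3, 38.43, 80.71]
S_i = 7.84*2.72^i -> [7.84, 21.32, 58.0, 157.77, 429.13]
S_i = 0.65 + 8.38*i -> [0.65, 9.03, 17.41, 25.79, 34.17]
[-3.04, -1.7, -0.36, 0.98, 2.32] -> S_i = -3.04 + 1.34*i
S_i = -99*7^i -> [-99, -693, -4851, -33957, -237699]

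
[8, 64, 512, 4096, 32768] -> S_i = 8*8^i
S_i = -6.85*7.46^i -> [-6.85, -51.1, -381.21, -2843.85, -21215.14]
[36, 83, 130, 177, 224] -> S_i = 36 + 47*i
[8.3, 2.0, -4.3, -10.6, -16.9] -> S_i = 8.30 + -6.30*i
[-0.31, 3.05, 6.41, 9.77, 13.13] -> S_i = -0.31 + 3.36*i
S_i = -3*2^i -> [-3, -6, -12, -24, -48]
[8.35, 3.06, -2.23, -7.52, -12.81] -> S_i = 8.35 + -5.29*i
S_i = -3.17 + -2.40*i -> [-3.17, -5.57, -7.97, -10.37, -12.77]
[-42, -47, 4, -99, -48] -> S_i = Random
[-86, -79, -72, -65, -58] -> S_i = -86 + 7*i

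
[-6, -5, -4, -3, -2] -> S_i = -6 + 1*i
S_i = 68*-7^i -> [68, -476, 3332, -23324, 163268]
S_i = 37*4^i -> [37, 148, 592, 2368, 9472]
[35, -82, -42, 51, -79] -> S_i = Random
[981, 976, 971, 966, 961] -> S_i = 981 + -5*i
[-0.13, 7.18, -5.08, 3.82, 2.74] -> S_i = Random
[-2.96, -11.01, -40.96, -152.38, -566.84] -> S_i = -2.96*3.72^i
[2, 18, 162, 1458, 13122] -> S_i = 2*9^i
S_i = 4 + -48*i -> [4, -44, -92, -140, -188]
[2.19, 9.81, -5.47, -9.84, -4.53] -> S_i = Random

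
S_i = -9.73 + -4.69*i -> [-9.73, -14.42, -19.11, -23.8, -28.49]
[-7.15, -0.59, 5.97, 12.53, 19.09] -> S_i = -7.15 + 6.56*i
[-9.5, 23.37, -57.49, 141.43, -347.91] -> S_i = -9.50*(-2.46)^i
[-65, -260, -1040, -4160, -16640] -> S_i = -65*4^i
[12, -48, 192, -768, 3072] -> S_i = 12*-4^i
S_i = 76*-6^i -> [76, -456, 2736, -16416, 98496]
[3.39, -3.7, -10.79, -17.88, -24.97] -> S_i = 3.39 + -7.09*i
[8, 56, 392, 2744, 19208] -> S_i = 8*7^i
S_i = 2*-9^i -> [2, -18, 162, -1458, 13122]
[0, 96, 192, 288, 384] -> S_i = 0 + 96*i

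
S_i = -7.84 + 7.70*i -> [-7.84, -0.14, 7.56, 15.26, 22.96]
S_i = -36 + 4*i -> [-36, -32, -28, -24, -20]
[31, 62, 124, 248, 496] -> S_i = 31*2^i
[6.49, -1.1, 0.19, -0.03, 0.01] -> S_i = 6.49*(-0.17)^i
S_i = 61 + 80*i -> [61, 141, 221, 301, 381]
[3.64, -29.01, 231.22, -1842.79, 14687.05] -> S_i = 3.64*(-7.97)^i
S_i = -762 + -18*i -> [-762, -780, -798, -816, -834]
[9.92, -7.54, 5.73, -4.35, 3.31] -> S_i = 9.92*(-0.76)^i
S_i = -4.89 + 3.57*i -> [-4.89, -1.32, 2.25, 5.82, 9.39]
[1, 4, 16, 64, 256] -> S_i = 1*4^i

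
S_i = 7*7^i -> [7, 49, 343, 2401, 16807]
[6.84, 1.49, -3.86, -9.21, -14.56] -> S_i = 6.84 + -5.35*i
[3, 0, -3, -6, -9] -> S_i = 3 + -3*i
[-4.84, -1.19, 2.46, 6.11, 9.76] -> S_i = -4.84 + 3.65*i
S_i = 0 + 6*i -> [0, 6, 12, 18, 24]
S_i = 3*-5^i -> [3, -15, 75, -375, 1875]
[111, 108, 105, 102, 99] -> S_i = 111 + -3*i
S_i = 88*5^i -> [88, 440, 2200, 11000, 55000]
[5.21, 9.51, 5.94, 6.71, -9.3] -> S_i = Random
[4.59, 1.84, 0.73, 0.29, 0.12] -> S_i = 4.59*0.40^i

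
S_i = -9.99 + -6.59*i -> [-9.99, -16.58, -23.17, -29.76, -36.35]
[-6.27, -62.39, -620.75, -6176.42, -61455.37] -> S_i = -6.27*9.95^i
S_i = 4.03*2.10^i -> [4.03, 8.46, 17.77, 37.32, 78.38]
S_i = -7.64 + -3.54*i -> [-7.64, -11.18, -14.72, -18.26, -21.8]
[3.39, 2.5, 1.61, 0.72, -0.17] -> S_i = 3.39 + -0.89*i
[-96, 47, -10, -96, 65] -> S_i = Random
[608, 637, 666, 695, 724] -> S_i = 608 + 29*i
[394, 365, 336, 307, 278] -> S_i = 394 + -29*i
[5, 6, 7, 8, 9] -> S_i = 5 + 1*i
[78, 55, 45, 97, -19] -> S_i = Random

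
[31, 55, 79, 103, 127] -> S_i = 31 + 24*i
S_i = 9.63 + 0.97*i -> [9.63, 10.6, 11.57, 12.54, 13.51]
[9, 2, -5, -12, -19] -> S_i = 9 + -7*i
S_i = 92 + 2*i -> [92, 94, 96, 98, 100]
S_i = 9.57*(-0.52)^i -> [9.57, -4.98, 2.59, -1.35, 0.7]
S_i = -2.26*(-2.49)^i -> [-2.26, 5.63, -14.01, 34.89, -86.88]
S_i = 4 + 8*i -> [4, 12, 20, 28, 36]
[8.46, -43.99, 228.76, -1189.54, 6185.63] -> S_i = 8.46*(-5.20)^i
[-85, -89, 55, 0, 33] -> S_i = Random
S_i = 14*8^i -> [14, 112, 896, 7168, 57344]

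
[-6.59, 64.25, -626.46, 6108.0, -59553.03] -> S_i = -6.59*(-9.75)^i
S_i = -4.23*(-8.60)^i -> [-4.23, 36.38, -312.85, 2690.52, -23138.45]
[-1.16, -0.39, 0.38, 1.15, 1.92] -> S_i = -1.16 + 0.77*i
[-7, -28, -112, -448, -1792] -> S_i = -7*4^i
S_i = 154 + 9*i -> [154, 163, 172, 181, 190]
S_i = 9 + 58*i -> [9, 67, 125, 183, 241]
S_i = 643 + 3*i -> [643, 646, 649, 652, 655]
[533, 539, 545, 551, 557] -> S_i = 533 + 6*i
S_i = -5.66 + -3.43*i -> [-5.66, -9.09, -12.52, -15.95, -19.38]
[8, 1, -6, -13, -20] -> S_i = 8 + -7*i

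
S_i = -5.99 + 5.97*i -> [-5.99, -0.02, 5.95, 11.92, 17.89]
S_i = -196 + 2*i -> [-196, -194, -192, -190, -188]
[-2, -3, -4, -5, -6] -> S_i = -2 + -1*i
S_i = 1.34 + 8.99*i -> [1.34, 10.33, 19.32, 28.31, 37.3]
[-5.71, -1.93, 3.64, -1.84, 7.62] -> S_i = Random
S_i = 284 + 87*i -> [284, 371, 458, 545, 632]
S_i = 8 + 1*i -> [8, 9, 10, 11, 12]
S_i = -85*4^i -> [-85, -340, -1360, -5440, -21760]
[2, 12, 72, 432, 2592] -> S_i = 2*6^i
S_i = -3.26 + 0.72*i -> [-3.26, -2.54, -1.82, -1.1, -0.38]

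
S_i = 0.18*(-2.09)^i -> [0.18, -0.38, 0.79, -1.64, 3.43]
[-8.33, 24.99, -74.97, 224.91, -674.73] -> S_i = -8.33*(-3.00)^i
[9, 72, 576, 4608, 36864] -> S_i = 9*8^i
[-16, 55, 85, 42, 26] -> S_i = Random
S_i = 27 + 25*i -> [27, 52, 77, 102, 127]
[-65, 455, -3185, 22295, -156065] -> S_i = -65*-7^i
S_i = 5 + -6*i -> [5, -1, -7, -13, -19]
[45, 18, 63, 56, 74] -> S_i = Random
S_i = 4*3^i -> [4, 12, 36, 108, 324]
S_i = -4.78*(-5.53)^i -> [-4.78, 26.43, -146.18, 808.36, -4470.22]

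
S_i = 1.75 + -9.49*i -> [1.75, -7.74, -17.23, -26.72, -36.21]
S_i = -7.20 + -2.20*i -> [-7.2, -9.4, -11.6, -13.8, -16.0]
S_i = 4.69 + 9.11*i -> [4.69, 13.8, 22.91, 32.02, 41.13]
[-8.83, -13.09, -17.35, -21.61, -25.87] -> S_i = -8.83 + -4.26*i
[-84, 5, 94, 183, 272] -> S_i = -84 + 89*i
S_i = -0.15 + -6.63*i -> [-0.15, -6.78, -13.41, -20.04, -26.67]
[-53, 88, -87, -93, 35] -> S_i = Random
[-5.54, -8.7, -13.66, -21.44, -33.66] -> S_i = -5.54*1.57^i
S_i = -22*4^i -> [-22, -88, -352, -1408, -5632]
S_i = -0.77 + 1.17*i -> [-0.77, 0.4, 1.57, 2.74, 3.91]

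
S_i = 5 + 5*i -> [5, 10, 15, 20, 25]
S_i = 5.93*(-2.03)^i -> [5.93, -12.04, 24.44, -49.61, 100.7]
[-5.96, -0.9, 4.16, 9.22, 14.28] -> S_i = -5.96 + 5.06*i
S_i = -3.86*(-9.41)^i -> [-3.86, 36.32, -341.8, 3216.3, -30265.36]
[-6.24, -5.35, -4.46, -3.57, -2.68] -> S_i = -6.24 + 0.89*i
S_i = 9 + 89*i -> [9, 98, 187, 276, 365]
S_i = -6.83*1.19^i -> [-6.83, -8.13, -9.67, -11.51, -13.7]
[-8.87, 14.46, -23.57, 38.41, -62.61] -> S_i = -8.87*(-1.63)^i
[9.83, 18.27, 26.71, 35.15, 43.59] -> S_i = 9.83 + 8.44*i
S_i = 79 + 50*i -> [79, 129, 179, 229, 279]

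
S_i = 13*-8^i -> [13, -104, 832, -6656, 53248]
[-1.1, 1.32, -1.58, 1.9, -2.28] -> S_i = -1.10*(-1.20)^i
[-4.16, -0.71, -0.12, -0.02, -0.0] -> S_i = -4.16*0.17^i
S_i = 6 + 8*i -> [6, 14, 22, 30, 38]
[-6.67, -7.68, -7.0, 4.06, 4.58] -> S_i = Random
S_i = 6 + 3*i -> [6, 9, 12, 15, 18]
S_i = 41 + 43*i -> [41, 84, 127, 170, 213]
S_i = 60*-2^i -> [60, -120, 240, -480, 960]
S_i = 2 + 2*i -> [2, 4, 6, 8, 10]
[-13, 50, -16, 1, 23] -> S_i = Random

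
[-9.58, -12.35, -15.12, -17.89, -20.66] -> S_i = -9.58 + -2.77*i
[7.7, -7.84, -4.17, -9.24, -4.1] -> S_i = Random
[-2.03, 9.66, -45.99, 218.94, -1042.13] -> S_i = -2.03*(-4.76)^i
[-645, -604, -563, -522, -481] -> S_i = -645 + 41*i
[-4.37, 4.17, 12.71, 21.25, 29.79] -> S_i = -4.37 + 8.54*i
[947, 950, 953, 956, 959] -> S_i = 947 + 3*i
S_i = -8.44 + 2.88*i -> [-8.44, -5.56, -2.68, 0.2, 3.08]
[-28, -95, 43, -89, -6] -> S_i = Random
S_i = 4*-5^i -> [4, -20, 100, -500, 2500]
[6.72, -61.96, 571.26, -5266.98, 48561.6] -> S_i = 6.72*(-9.22)^i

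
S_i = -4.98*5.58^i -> [-4.98, -27.79, -155.06, -865.23, -4827.99]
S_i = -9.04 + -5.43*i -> [-9.04, -14.47, -19.9, -25.33, -30.76]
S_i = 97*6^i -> [97, 582, 3492, 20952, 125712]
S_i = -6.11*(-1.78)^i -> [-6.11, 10.88, -19.36, 34.46, -61.34]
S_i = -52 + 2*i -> [-52, -50, -48, -46, -44]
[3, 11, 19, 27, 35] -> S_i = 3 + 8*i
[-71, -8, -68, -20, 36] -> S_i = Random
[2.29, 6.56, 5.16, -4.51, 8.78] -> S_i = Random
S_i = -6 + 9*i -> [-6, 3, 12, 21, 30]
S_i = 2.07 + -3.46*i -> [2.07, -1.39, -4.85, -8.31, -11.77]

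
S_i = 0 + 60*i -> [0, 60, 120, 180, 240]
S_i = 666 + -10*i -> [666, 656, 646, 636, 626]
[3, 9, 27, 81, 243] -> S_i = 3*3^i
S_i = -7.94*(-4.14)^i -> [-7.94, 32.87, -136.09, 563.41, -2332.5]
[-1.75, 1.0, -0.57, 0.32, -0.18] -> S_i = -1.75*(-0.57)^i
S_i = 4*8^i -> [4, 32, 256, 2048, 16384]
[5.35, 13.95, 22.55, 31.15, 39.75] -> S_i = 5.35 + 8.60*i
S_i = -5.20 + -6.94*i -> [-5.2, -12.14, -19.08, -26.02, -32.96]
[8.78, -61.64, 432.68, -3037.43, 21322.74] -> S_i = 8.78*(-7.02)^i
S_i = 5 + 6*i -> [5, 11, 17, 23, 29]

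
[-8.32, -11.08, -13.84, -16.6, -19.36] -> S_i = -8.32 + -2.76*i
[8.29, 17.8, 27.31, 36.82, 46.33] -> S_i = 8.29 + 9.51*i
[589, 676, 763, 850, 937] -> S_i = 589 + 87*i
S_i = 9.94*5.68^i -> [9.94, 56.46, 320.69, 1821.51, 10346.17]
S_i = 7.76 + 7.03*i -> [7.76, 14.79, 21.82, 28.85, 35.88]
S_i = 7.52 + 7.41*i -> [7.52, 14.93, 22.34, 29.75, 37.16]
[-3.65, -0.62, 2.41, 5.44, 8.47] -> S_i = -3.65 + 3.03*i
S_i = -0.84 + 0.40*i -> [-0.84, -0.44, -0.04, 0.36, 0.76]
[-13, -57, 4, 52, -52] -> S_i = Random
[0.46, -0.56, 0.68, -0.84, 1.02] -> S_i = 0.46*(-1.22)^i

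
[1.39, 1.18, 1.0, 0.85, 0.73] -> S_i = 1.39*0.85^i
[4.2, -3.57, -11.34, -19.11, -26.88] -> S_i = 4.20 + -7.77*i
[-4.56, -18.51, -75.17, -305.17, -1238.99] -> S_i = -4.56*4.06^i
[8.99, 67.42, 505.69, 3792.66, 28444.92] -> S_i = 8.99*7.50^i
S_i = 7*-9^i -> [7, -63, 567, -5103, 45927]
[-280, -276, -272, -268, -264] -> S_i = -280 + 4*i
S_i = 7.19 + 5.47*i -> [7.19, 12.66, 18.13, 23.6, 29.07]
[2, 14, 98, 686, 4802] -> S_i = 2*7^i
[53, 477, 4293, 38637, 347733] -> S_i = 53*9^i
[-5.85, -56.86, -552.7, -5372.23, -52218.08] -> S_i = -5.85*9.72^i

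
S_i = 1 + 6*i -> [1, 7, 13, 19, 25]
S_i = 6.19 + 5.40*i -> [6.19, 11.59, 16.99, 22.39, 27.79]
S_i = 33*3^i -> [33, 99, 297, 891, 2673]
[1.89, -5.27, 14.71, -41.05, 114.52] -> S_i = 1.89*(-2.79)^i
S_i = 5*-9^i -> [5, -45, 405, -3645, 32805]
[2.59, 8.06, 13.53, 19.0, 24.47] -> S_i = 2.59 + 5.47*i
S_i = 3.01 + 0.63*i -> [3.01, 3.64, 4.27, 4.9, 5.53]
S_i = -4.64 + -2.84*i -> [-4.64, -7.48, -10.32, -13.16, -16.0]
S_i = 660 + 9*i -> [660, 669, 678, 687, 696]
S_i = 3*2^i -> [3, 6, 12, 24, 48]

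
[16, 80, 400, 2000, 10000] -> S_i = 16*5^i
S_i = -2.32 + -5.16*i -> [-2.32, -7.48, -12.64, -17.8, -22.96]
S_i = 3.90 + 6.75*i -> [3.9, 10.65, 17.4, 24.15, 30.9]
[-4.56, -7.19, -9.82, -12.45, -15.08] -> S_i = -4.56 + -2.63*i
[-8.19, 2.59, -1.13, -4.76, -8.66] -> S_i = Random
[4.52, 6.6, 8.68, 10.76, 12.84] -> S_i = 4.52 + 2.08*i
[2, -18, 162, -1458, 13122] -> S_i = 2*-9^i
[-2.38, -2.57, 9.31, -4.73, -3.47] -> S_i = Random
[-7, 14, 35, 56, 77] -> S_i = -7 + 21*i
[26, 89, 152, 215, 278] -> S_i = 26 + 63*i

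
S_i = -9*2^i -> [-9, -18, -36, -72, -144]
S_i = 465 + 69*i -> [465, 534, 603, 672, 741]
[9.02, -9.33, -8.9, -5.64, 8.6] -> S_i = Random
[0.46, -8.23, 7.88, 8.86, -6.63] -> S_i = Random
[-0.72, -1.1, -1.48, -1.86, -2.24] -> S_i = -0.72 + -0.38*i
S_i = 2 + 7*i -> [2, 9, 16, 23, 30]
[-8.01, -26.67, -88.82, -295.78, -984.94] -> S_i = -8.01*3.33^i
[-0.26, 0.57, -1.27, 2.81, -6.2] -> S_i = -0.26*(-2.21)^i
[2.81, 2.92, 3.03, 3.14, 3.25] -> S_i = 2.81 + 0.11*i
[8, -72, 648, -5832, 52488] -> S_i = 8*-9^i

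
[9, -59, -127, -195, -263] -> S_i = 9 + -68*i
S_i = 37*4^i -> [37, 148, 592, 2368, 9472]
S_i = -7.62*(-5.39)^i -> [-7.62, 41.07, -221.38, 1193.22, -6431.47]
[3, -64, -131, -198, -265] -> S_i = 3 + -67*i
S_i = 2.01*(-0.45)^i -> [2.01, -0.9, 0.41, -0.18, 0.08]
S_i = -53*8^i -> [-53, -424, -3392, -27136, -217088]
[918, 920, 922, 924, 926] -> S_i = 918 + 2*i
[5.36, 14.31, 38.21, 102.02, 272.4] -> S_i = 5.36*2.67^i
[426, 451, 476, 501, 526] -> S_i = 426 + 25*i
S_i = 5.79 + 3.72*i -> [5.79, 9.51, 13.23, 16.95, 20.67]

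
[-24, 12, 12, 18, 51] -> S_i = Random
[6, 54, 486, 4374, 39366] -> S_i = 6*9^i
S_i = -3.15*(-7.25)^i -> [-3.15, 22.84, -165.57, 1200.4, -8702.87]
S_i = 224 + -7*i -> [224, 217, 210, 203, 196]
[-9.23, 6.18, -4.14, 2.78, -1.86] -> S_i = -9.23*(-0.67)^i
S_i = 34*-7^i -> [34, -238, 1666, -11662, 81634]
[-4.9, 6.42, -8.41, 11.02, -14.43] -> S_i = -4.90*(-1.31)^i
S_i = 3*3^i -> [3, 9, 27, 81, 243]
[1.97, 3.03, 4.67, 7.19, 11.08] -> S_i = 1.97*1.54^i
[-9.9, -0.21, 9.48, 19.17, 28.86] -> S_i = -9.90 + 9.69*i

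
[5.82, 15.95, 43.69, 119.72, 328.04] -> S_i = 5.82*2.74^i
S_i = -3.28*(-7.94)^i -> [-3.28, 26.04, -206.78, 1641.86, -13036.35]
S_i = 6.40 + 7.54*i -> [6.4, 13.94, 21.48, 29.02, 36.56]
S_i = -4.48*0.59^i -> [-4.48, -2.64, -1.56, -0.92, -0.54]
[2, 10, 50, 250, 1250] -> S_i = 2*5^i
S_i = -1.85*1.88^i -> [-1.85, -3.48, -6.54, -12.29, -23.11]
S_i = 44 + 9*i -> [44, 53, 62, 71, 80]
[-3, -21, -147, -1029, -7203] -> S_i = -3*7^i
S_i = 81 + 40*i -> [81, 121, 161, 201, 241]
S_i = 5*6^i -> [5, 30, 180, 1080, 6480]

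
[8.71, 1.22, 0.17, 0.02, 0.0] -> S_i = 8.71*0.14^i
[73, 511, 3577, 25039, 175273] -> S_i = 73*7^i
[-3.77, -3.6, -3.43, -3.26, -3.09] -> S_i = -3.77 + 0.17*i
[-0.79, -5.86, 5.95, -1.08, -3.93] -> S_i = Random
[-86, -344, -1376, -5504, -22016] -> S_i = -86*4^i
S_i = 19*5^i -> [19, 95, 475, 2375, 11875]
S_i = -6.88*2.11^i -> [-6.88, -14.52, -30.63, -64.63, -136.37]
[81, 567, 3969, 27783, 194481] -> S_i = 81*7^i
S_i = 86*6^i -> [86, 516, 3096, 18576, 111456]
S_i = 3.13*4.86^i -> [3.13, 15.21, 73.93, 359.3, 1746.18]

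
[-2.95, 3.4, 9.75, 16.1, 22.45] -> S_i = -2.95 + 6.35*i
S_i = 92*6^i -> [92, 552, 3312, 19872, 119232]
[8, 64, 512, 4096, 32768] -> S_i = 8*8^i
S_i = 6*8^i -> [6, 48, 384, 3072, 24576]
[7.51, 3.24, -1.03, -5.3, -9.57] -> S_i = 7.51 + -4.27*i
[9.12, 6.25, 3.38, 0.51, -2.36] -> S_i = 9.12 + -2.87*i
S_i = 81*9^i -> [81, 729, 6561, 59049, 531441]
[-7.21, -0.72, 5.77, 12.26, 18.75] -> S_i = -7.21 + 6.49*i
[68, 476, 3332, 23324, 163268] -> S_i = 68*7^i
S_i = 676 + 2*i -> [676, 678, 680, 682, 684]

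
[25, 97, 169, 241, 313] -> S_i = 25 + 72*i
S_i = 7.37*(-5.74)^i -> [7.37, -42.3, 242.82, -1393.81, 8000.46]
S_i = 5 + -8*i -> [5, -3, -11, -19, -27]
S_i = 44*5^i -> [44, 220, 1100, 5500, 27500]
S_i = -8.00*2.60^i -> [-8.0, -20.8, -54.08, -140.61, -365.58]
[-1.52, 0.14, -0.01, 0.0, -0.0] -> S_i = -1.52*(-0.09)^i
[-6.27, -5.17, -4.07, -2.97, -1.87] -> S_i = -6.27 + 1.10*i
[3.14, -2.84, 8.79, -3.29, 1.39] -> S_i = Random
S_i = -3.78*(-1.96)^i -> [-3.78, 7.41, -14.52, 28.46, -55.78]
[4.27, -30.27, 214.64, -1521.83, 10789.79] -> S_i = 4.27*(-7.09)^i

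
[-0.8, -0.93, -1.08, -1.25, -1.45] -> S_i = -0.80*1.16^i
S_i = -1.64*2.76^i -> [-1.64, -4.53, -12.49, -34.48, -95.17]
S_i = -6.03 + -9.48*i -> [-6.03, -15.51, -24.99, -34.47, -43.95]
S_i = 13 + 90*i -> [13, 103, 193, 283, 373]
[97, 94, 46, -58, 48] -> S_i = Random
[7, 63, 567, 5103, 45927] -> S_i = 7*9^i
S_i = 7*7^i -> [7, 49, 343, 2401, 16807]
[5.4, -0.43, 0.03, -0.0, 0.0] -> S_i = 5.40*(-0.08)^i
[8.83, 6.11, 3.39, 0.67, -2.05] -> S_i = 8.83 + -2.72*i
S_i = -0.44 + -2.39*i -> [-0.44, -2.83, -5.22, -7.61, -10.0]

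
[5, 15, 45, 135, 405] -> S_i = 5*3^i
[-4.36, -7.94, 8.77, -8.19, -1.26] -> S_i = Random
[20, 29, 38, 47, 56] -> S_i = 20 + 9*i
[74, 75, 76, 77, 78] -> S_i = 74 + 1*i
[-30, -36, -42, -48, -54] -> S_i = -30 + -6*i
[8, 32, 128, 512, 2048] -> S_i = 8*4^i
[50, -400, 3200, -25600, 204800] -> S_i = 50*-8^i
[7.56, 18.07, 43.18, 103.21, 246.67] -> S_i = 7.56*2.39^i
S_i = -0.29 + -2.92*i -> [-0.29, -3.21, -6.13, -9.05, -11.97]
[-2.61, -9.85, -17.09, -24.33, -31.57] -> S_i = -2.61 + -7.24*i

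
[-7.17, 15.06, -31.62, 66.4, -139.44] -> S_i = -7.17*(-2.10)^i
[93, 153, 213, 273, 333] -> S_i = 93 + 60*i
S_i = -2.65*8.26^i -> [-2.65, -21.89, -180.8, -1493.43, -12335.76]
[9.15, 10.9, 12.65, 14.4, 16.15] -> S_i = 9.15 + 1.75*i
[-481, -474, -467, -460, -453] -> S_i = -481 + 7*i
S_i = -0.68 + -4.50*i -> [-0.68, -5.18, -9.68, -14.18, -18.68]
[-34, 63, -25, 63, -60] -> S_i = Random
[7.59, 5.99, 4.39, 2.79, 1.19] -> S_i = 7.59 + -1.60*i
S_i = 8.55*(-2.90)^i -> [8.55, -24.8, 71.91, -208.53, 604.73]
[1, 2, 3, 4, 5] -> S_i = 1 + 1*i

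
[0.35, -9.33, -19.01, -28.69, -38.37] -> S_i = 0.35 + -9.68*i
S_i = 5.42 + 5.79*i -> [5.42, 11.21, 17.0, 22.79, 28.58]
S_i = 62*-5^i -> [62, -310, 1550, -7750, 38750]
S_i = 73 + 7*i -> [73, 80, 87, 94, 101]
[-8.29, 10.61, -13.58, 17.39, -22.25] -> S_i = -8.29*(-1.28)^i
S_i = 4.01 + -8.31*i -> [4.01, -4.3, -12.61, -20.92, -29.23]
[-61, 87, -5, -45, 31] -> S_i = Random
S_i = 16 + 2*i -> [16, 18, 20, 22, 24]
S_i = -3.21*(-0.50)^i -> [-3.21, 1.6, -0.8, 0.4, -0.2]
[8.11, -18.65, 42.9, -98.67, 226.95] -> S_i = 8.11*(-2.30)^i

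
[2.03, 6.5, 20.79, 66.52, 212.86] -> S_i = 2.03*3.20^i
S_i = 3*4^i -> [3, 12, 48, 192, 768]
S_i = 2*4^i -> [2, 8, 32, 128, 512]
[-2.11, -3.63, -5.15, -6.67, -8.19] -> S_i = -2.11 + -1.52*i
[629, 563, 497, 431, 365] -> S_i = 629 + -66*i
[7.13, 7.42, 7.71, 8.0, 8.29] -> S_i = 7.13 + 0.29*i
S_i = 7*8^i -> [7, 56, 448, 3584, 28672]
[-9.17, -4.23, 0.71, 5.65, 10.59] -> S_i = -9.17 + 4.94*i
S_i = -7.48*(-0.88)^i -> [-7.48, 6.58, -5.79, 5.1, -4.49]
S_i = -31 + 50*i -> [-31, 19, 69, 119, 169]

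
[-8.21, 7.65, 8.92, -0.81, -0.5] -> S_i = Random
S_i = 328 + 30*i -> [328, 358, 388, 418, 448]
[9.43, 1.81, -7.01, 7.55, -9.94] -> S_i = Random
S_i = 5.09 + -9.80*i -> [5.09, -4.71, -14.51, -24.31, -34.11]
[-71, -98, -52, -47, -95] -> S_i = Random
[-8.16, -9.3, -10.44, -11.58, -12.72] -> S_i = -8.16 + -1.14*i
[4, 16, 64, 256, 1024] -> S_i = 4*4^i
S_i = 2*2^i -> [2, 4, 8, 16, 32]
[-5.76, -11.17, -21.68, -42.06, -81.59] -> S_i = -5.76*1.94^i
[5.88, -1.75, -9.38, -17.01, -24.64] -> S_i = 5.88 + -7.63*i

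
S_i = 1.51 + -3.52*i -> [1.51, -2.01, -5.53, -9.05, -12.57]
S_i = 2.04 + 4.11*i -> [2.04, 6.15, 10.26, 14.37, 18.48]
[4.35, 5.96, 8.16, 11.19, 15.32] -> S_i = 4.35*1.37^i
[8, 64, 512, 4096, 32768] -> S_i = 8*8^i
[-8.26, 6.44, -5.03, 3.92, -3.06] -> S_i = -8.26*(-0.78)^i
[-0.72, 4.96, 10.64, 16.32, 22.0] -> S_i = -0.72 + 5.68*i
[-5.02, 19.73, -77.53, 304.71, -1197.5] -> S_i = -5.02*(-3.93)^i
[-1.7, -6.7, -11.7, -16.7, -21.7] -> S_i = -1.70 + -5.00*i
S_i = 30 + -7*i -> [30, 23, 16, 9, 2]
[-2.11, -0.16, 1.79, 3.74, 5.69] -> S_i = -2.11 + 1.95*i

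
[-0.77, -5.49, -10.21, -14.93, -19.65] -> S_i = -0.77 + -4.72*i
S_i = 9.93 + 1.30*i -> [9.93, 11.23, 12.53, 13.83, 15.13]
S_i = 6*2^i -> [6, 12, 24, 48, 96]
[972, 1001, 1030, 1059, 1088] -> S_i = 972 + 29*i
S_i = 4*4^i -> [4, 16, 64, 256, 1024]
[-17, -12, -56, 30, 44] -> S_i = Random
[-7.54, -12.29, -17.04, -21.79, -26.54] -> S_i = -7.54 + -4.75*i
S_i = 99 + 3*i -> [99, 102, 105, 108, 111]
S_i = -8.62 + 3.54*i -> [-8.62, -5.08, -1.54, 2.0, 5.54]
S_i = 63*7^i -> [63, 441, 3087, 21609, 151263]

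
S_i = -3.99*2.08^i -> [-3.99, -8.3, -17.26, -35.91, -74.68]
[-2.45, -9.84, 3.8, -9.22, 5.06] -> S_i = Random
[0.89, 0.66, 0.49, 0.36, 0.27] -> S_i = 0.89*0.74^i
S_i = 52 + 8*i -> [52, 60, 68, 76, 84]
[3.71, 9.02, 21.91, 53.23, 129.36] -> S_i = 3.71*2.43^i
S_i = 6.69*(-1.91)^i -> [6.69, -12.78, 24.41, -46.62, 89.03]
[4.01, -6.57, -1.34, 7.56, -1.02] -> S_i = Random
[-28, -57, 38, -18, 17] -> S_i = Random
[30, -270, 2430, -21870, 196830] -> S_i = 30*-9^i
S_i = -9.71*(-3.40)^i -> [-9.71, 33.01, -112.25, 381.64, -1297.58]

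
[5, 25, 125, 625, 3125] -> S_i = 5*5^i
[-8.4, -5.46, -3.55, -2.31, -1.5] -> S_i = -8.40*0.65^i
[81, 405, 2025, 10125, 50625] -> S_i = 81*5^i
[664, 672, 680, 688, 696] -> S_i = 664 + 8*i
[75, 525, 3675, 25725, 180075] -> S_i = 75*7^i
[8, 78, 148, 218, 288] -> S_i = 8 + 70*i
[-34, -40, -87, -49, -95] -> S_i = Random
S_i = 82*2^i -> [82, 164, 328, 656, 1312]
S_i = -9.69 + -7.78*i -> [-9.69, -17.47, -25.25, -33.03, -40.81]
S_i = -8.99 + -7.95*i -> [-8.99, -16.94, -24.89, -32.84, -40.79]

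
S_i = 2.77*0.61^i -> [2.77, 1.69, 1.03, 0.63, 0.38]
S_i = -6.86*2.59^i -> [-6.86, -17.77, -46.02, -119.19, -308.69]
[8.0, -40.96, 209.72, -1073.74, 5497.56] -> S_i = 8.00*(-5.12)^i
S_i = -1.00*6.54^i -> [-1.0, -6.54, -42.77, -279.73, -1829.41]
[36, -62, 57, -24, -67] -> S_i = Random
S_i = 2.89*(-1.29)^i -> [2.89, -3.73, 4.81, -6.2, 8.0]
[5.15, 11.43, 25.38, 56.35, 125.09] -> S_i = 5.15*2.22^i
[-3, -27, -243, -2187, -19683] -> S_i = -3*9^i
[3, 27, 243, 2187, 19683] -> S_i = 3*9^i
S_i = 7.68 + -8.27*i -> [7.68, -0.59, -8.86, -17.13, -25.4]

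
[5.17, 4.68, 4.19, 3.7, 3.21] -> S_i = 5.17 + -0.49*i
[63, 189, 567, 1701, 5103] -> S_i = 63*3^i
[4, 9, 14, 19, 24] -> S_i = 4 + 5*i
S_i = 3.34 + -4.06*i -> [3.34, -0.72, -4.78, -8.84, -12.9]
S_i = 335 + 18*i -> [335, 353, 371, 389, 407]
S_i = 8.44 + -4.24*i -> [8.44, 4.2, -0.04, -4.28, -8.52]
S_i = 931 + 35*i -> [931, 966, 1001, 1036, 1071]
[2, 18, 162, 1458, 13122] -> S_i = 2*9^i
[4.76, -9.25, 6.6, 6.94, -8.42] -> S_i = Random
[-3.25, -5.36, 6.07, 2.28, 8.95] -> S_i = Random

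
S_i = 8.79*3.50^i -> [8.79, 30.76, 107.68, 376.87, 1319.05]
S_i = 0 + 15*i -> [0, 15, 30, 45, 60]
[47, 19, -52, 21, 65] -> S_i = Random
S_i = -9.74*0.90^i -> [-9.74, -8.77, -7.89, -7.1, -6.39]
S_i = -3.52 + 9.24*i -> [-3.52, 5.72, 14.96, 24.2, 33.44]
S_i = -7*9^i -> [-7, -63, -567, -5103, -45927]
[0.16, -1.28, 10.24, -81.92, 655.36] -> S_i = 0.16*(-8.00)^i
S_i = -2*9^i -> [-2, -18, -162, -1458, -13122]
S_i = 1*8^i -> [1, 8, 64, 512, 4096]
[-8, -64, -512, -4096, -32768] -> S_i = -8*8^i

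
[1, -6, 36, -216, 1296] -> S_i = 1*-6^i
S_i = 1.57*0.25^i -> [1.57, 0.39, 0.1, 0.02, 0.01]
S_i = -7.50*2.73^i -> [-7.5, -20.48, -55.9, -152.6, -416.59]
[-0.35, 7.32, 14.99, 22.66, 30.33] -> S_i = -0.35 + 7.67*i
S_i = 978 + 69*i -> [978, 1047, 1116, 1185, 1254]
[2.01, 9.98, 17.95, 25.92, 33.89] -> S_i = 2.01 + 7.97*i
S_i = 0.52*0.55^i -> [0.52, 0.29, 0.16, 0.09, 0.05]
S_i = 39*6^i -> [39, 234, 1404, 8424, 50544]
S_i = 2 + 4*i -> [2, 6, 10, 14, 18]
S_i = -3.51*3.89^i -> [-3.51, -13.65, -53.11, -206.61, -803.72]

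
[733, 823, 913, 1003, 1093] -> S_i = 733 + 90*i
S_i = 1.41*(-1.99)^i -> [1.41, -2.81, 5.58, -11.11, 22.11]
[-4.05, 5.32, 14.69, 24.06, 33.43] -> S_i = -4.05 + 9.37*i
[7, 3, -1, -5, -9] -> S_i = 7 + -4*i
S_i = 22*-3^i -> [22, -66, 198, -594, 1782]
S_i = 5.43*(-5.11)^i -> [5.43, -27.75, 141.79, -724.54, 3702.4]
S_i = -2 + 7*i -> [-2, 5, 12, 19, 26]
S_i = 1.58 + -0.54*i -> [1.58, 1.04, 0.5, -0.04, -0.58]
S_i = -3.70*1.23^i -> [-3.7, -4.55, -5.6, -6.89, -8.47]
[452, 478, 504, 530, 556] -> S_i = 452 + 26*i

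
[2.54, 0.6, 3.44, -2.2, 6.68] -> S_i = Random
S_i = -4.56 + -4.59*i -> [-4.56, -9.15, -13.74, -18.33, -22.92]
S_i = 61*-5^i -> [61, -305, 1525, -7625, 38125]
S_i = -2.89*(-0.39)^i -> [-2.89, 1.13, -0.44, 0.17, -0.07]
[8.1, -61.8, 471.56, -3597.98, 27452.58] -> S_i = 8.10*(-7.63)^i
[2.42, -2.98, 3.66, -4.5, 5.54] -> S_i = 2.42*(-1.23)^i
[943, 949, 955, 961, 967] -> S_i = 943 + 6*i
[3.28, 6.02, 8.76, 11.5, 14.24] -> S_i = 3.28 + 2.74*i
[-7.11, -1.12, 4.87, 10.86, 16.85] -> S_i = -7.11 + 5.99*i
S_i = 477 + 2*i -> [477, 479, 481, 483, 485]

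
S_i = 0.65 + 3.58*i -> [0.65, 4.23, 7.81, 11.39, 14.97]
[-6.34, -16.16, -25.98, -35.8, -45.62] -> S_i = -6.34 + -9.82*i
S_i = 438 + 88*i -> [438, 526, 614, 702, 790]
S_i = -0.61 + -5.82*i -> [-0.61, -6.43, -12.25, -18.07, -23.89]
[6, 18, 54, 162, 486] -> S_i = 6*3^i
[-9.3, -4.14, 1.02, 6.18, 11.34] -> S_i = -9.30 + 5.16*i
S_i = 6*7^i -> [6, 42, 294, 2058, 14406]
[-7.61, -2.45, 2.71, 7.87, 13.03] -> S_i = -7.61 + 5.16*i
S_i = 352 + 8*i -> [352, 360, 368, 376, 384]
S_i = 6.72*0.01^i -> [6.72, 0.07, 0.0, 0.0, 0.0]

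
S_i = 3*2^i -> [3, 6, 12, 24, 48]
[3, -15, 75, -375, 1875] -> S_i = 3*-5^i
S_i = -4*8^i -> [-4, -32, -256, -2048, -16384]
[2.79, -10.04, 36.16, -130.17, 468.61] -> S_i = 2.79*(-3.60)^i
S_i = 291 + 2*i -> [291, 293, 295, 297, 299]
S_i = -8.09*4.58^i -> [-8.09, -37.05, -169.7, -777.22, -3559.68]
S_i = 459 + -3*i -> [459, 456, 453, 450, 447]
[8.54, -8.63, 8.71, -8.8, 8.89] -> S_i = 8.54*(-1.01)^i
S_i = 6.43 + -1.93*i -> [6.43, 4.5, 2.57, 0.64, -1.29]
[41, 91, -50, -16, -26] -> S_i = Random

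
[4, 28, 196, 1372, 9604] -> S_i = 4*7^i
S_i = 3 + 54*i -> [3, 57, 111, 165, 219]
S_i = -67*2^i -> [-67, -134, -268, -536, -1072]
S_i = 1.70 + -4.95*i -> [1.7, -3.25, -8.2, -13.15, -18.1]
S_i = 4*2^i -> [4, 8, 16, 32, 64]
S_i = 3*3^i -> [3, 9, 27, 81, 243]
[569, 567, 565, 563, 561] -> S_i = 569 + -2*i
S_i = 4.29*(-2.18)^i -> [4.29, -9.35, 20.39, -44.45, 96.89]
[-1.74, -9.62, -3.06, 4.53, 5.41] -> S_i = Random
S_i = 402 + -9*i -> [402, 393, 384, 375, 366]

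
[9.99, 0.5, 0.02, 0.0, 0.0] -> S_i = 9.99*0.05^i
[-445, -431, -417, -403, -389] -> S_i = -445 + 14*i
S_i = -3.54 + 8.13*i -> [-3.54, 4.59, 12.72, 20.85, 28.98]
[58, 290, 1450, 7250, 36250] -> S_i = 58*5^i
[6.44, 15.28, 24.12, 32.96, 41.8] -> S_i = 6.44 + 8.84*i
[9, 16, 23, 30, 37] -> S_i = 9 + 7*i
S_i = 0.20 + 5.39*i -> [0.2, 5.59, 10.98, 16.37, 21.76]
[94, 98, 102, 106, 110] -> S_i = 94 + 4*i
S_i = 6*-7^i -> [6, -42, 294, -2058, 14406]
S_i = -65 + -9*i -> [-65, -74, -83, -92, -101]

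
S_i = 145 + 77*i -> [145, 222, 299, 376, 453]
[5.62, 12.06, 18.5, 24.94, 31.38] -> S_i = 5.62 + 6.44*i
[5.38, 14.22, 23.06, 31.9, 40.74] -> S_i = 5.38 + 8.84*i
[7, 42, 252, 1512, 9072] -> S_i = 7*6^i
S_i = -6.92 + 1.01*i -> [-6.92, -5.91, -4.9, -3.89, -2.88]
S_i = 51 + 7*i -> [51, 58, 65, 72, 79]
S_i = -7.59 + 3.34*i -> [-7.59, -4.25, -0.91, 2.43, 5.77]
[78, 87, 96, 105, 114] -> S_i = 78 + 9*i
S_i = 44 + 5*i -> [44, 49, 54, 59, 64]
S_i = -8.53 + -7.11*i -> [-8.53, -15.64, -22.75, -29.86, -36.97]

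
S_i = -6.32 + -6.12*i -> [-6.32, -12.44, -18.56, -24.68, -30.8]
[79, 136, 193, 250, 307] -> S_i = 79 + 57*i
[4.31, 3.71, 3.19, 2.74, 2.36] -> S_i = 4.31*0.86^i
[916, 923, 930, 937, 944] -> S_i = 916 + 7*i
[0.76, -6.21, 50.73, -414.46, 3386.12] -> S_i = 0.76*(-8.17)^i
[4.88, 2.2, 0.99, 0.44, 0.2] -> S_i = 4.88*0.45^i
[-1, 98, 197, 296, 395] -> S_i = -1 + 99*i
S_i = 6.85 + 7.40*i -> [6.85, 14.25, 21.65, 29.05, 36.45]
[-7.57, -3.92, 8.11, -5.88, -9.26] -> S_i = Random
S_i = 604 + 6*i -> [604, 610, 616, 622, 628]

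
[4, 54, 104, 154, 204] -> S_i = 4 + 50*i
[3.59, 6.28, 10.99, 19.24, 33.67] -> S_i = 3.59*1.75^i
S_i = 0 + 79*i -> [0, 79, 158, 237, 316]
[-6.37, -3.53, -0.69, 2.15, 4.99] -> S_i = -6.37 + 2.84*i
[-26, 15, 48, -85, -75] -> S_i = Random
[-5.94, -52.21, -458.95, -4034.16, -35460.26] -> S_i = -5.94*8.79^i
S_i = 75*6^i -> [75, 450, 2700, 16200, 97200]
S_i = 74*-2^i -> [74, -148, 296, -592, 1184]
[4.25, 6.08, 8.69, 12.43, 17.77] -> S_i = 4.25*1.43^i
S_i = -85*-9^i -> [-85, 765, -6885, 61965, -557685]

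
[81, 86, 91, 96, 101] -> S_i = 81 + 5*i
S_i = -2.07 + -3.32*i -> [-2.07, -5.39, -8.71, -12.03, -15.35]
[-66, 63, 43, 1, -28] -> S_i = Random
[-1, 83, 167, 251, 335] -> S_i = -1 + 84*i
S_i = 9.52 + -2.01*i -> [9.52, 7.51, 5.5, 3.49, 1.48]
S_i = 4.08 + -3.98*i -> [4.08, 0.1, -3.88, -7.86, -11.84]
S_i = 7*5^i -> [7, 35, 175, 875, 4375]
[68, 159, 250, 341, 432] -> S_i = 68 + 91*i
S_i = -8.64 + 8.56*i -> [-8.64, -0.08, 8.48, 17.04, 25.6]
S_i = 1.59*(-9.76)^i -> [1.59, -15.52, 151.46, -1478.25, 14427.68]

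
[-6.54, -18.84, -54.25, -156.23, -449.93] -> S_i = -6.54*2.88^i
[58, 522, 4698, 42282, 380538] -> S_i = 58*9^i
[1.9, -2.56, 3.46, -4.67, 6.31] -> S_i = 1.90*(-1.35)^i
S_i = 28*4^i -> [28, 112, 448, 1792, 7168]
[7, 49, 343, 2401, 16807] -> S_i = 7*7^i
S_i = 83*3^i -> [83, 249, 747, 2241, 6723]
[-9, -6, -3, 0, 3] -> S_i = -9 + 3*i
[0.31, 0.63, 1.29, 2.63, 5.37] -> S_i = 0.31*2.04^i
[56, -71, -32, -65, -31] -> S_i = Random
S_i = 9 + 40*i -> [9, 49, 89, 129, 169]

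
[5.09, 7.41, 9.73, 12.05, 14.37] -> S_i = 5.09 + 2.32*i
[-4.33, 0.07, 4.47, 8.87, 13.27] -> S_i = -4.33 + 4.40*i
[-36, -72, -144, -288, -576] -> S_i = -36*2^i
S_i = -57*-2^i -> [-57, 114, -228, 456, -912]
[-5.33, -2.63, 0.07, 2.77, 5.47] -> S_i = -5.33 + 2.70*i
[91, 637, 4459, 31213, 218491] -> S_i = 91*7^i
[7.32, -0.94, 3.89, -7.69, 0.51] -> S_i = Random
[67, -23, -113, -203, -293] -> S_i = 67 + -90*i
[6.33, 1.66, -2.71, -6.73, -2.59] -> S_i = Random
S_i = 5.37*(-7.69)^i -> [5.37, -41.3, 317.56, -2442.04, 18779.31]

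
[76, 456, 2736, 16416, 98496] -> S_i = 76*6^i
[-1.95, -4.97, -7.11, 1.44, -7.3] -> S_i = Random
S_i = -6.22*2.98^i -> [-6.22, -18.54, -55.24, -164.6, -490.52]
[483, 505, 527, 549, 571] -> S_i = 483 + 22*i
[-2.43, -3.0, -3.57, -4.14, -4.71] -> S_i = -2.43 + -0.57*i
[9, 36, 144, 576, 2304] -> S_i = 9*4^i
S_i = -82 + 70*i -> [-82, -12, 58, 128, 198]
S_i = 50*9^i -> [50, 450, 4050, 36450, 328050]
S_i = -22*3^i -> [-22, -66, -198, -594, -1782]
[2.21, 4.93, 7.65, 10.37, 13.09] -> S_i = 2.21 + 2.72*i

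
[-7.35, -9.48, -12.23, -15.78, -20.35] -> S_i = -7.35*1.29^i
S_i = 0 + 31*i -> [0, 31, 62, 93, 124]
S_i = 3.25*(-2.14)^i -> [3.25, -6.96, 14.88, -31.85, 68.16]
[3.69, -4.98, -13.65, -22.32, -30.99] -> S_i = 3.69 + -8.67*i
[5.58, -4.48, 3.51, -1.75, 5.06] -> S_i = Random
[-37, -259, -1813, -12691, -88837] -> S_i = -37*7^i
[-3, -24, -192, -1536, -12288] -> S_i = -3*8^i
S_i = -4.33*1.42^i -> [-4.33, -6.15, -8.73, -12.4, -17.61]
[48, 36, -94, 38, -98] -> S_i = Random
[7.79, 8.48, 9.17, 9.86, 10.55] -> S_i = 7.79 + 0.69*i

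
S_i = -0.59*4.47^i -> [-0.59, -2.64, -11.79, -52.7, -235.55]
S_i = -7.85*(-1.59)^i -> [-7.85, 12.48, -19.85, 31.55, -50.17]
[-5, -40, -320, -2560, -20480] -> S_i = -5*8^i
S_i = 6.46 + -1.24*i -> [6.46, 5.22, 3.98, 2.74, 1.5]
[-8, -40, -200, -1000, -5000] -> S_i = -8*5^i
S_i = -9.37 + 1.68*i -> [-9.37, -7.69, -6.01, -4.33, -2.65]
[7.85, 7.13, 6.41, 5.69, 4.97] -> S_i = 7.85 + -0.72*i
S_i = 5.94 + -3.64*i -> [5.94, 2.3, -1.34, -4.98, -8.62]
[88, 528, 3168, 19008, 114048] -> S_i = 88*6^i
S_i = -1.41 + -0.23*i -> [-1.41, -1.64, -1.87, -2.1, -2.33]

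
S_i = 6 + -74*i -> [6, -68, -142, -216, -290]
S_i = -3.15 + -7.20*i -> [-3.15, -10.35, -17.55, -24.75, -31.95]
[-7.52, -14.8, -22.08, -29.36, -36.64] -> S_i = -7.52 + -7.28*i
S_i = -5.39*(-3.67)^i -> [-5.39, 19.78, -72.6, 266.43, -977.81]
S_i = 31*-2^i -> [31, -62, 124, -248, 496]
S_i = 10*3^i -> [10, 30, 90, 270, 810]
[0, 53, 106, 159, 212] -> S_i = 0 + 53*i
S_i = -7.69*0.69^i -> [-7.69, -5.31, -3.66, -2.53, -1.74]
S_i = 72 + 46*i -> [72, 118, 164, 210, 256]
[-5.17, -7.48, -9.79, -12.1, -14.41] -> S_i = -5.17 + -2.31*i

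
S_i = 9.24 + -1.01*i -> [9.24, 8.23, 7.22, 6.21, 5.2]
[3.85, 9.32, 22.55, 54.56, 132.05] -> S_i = 3.85*2.42^i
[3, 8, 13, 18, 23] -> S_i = 3 + 5*i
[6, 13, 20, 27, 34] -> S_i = 6 + 7*i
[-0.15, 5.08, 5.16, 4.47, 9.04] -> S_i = Random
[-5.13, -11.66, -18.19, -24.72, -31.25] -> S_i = -5.13 + -6.53*i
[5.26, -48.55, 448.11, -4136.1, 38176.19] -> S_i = 5.26*(-9.23)^i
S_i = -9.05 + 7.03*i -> [-9.05, -2.02, 5.01, 12.04, 19.07]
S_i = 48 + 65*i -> [48, 113, 178, 243, 308]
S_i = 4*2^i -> [4, 8, 16, 32, 64]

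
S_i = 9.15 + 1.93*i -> [9.15, 11.08, 13.01, 14.94, 16.87]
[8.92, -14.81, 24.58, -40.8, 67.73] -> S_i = 8.92*(-1.66)^i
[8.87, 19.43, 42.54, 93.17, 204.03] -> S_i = 8.87*2.19^i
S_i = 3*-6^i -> [3, -18, 108, -648, 3888]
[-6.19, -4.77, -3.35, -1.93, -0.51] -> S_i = -6.19 + 1.42*i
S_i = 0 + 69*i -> [0, 69, 138, 207, 276]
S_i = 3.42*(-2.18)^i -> [3.42, -7.46, 16.25, -35.43, 77.24]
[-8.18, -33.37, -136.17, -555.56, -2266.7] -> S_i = -8.18*4.08^i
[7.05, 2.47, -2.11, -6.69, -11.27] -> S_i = 7.05 + -4.58*i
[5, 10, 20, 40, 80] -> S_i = 5*2^i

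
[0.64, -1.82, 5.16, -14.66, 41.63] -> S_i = 0.64*(-2.84)^i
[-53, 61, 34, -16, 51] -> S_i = Random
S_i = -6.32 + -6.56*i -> [-6.32, -12.88, -19.44, -26.0, -32.56]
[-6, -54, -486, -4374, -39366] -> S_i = -6*9^i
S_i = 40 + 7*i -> [40, 47, 54, 61, 68]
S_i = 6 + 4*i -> [6, 10, 14, 18, 22]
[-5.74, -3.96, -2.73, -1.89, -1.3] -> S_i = -5.74*0.69^i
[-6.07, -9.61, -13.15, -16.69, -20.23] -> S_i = -6.07 + -3.54*i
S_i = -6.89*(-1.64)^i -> [-6.89, 11.3, -18.53, 30.39, -49.84]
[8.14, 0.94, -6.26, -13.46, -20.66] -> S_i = 8.14 + -7.20*i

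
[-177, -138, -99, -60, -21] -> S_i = -177 + 39*i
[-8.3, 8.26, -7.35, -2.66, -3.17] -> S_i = Random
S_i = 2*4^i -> [2, 8, 32, 128, 512]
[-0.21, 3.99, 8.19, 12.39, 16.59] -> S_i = -0.21 + 4.20*i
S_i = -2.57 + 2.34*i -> [-2.57, -0.23, 2.11, 4.45, 6.79]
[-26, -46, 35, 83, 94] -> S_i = Random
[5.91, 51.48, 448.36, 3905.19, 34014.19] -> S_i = 5.91*8.71^i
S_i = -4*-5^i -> [-4, 20, -100, 500, -2500]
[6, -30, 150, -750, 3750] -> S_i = 6*-5^i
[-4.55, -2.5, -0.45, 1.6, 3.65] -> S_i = -4.55 + 2.05*i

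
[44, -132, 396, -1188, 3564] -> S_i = 44*-3^i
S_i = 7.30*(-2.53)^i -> [7.3, -18.47, 46.73, -118.22, 299.09]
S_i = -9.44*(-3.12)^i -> [-9.44, 29.45, -91.89, 286.71, -894.52]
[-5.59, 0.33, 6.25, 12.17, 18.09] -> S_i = -5.59 + 5.92*i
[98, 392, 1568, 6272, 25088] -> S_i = 98*4^i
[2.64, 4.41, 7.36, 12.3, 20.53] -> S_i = 2.64*1.67^i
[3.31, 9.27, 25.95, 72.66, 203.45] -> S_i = 3.31*2.80^i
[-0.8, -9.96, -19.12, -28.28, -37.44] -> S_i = -0.80 + -9.16*i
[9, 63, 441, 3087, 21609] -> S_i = 9*7^i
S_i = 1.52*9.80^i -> [1.52, 14.9, 145.98, 1430.61, 14020.0]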